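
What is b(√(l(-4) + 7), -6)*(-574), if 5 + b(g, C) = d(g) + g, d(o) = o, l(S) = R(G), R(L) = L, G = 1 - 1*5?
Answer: 2870 - 1148*√3 ≈ 881.61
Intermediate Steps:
G = -4 (G = 1 - 5 = -4)
l(S) = -4
b(g, C) = -5 + 2*g (b(g, C) = -5 + (g + g) = -5 + 2*g)
b(√(l(-4) + 7), -6)*(-574) = (-5 + 2*√(-4 + 7))*(-574) = (-5 + 2*√3)*(-574) = 2870 - 1148*√3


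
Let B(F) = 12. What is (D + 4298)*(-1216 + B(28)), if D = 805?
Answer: -6144012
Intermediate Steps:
(D + 4298)*(-1216 + B(28)) = (805 + 4298)*(-1216 + 12) = 5103*(-1204) = -6144012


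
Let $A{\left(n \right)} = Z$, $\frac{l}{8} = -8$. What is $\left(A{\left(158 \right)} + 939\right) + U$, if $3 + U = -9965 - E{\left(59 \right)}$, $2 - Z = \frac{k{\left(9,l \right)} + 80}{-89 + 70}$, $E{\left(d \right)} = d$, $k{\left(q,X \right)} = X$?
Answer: $- \frac{172618}{19} \approx -9085.2$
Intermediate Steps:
$l = -64$ ($l = 8 \left(-8\right) = -64$)
$Z = \frac{54}{19}$ ($Z = 2 - \frac{-64 + 80}{-89 + 70} = 2 - \frac{16}{-19} = 2 - 16 \left(- \frac{1}{19}\right) = 2 - - \frac{16}{19} = 2 + \frac{16}{19} = \frac{54}{19} \approx 2.8421$)
$A{\left(n \right)} = \frac{54}{19}$
$U = -10027$ ($U = -3 - 10024 = -10027$)
$\left(A{\left(158 \right)} + 939\right) + U = \left(\frac{54}{19} + 939\right) - 10027 = \frac{17895}{19} - 10027 = - \frac{172618}{19}$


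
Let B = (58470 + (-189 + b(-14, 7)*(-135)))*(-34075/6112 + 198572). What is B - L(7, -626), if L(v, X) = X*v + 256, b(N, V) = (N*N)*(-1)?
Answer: 102844922043961/6112 ≈ 1.6827e+10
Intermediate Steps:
b(N, V) = -N² (b(N, V) = N²*(-1) = -N²)
L(v, X) = 256 + X*v
B = 102844896825849/6112 (B = (58470 + (-189 - 1*(-14)²*(-135)))*(-34075/6112 + 198572) = (58470 + (-189 - 1*196*(-135)))*(-34075*1/6112 + 198572) = (58470 + (-189 - 196*(-135)))*(-34075/6112 + 198572) = (58470 + (-189 + 26460))*(1213637989/6112) = (58470 + 26271)*(1213637989/6112) = 84741*(1213637989/6112) = 102844896825849/6112 ≈ 1.6827e+10)
B - L(7, -626) = 102844896825849/6112 - (256 - 626*7) = 102844896825849/6112 - (256 - 4382) = 102844896825849/6112 - 1*(-4126) = 102844896825849/6112 + 4126 = 102844922043961/6112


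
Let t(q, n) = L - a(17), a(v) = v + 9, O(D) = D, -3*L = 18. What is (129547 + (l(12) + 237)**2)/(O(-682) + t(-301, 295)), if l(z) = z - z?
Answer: -92858/357 ≈ -260.11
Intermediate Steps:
L = -6 (L = -1/3*18 = -6)
l(z) = 0
a(v) = 9 + v
t(q, n) = -32 (t(q, n) = -6 - (9 + 17) = -6 - 1*26 = -6 - 26 = -32)
(129547 + (l(12) + 237)**2)/(O(-682) + t(-301, 295)) = (129547 + (0 + 237)**2)/(-682 - 32) = (129547 + 237**2)/(-714) = (129547 + 56169)*(-1/714) = 185716*(-1/714) = -92858/357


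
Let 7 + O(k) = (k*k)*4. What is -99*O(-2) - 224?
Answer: -1115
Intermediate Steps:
O(k) = -7 + 4*k² (O(k) = -7 + (k*k)*4 = -7 + k²*4 = -7 + 4*k²)
-99*O(-2) - 224 = -99*(-7 + 4*(-2)²) - 224 = -99*(-7 + 4*4) - 224 = -99*(-7 + 16) - 224 = -99*9 - 224 = -891 - 224 = -1115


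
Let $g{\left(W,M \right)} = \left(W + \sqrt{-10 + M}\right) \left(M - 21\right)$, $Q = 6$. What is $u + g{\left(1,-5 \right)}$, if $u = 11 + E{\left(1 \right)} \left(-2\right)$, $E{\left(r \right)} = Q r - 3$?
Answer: $-21 - 26 i \sqrt{15} \approx -21.0 - 100.7 i$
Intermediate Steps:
$E{\left(r \right)} = -3 + 6 r$ ($E{\left(r \right)} = 6 r - 3 = -3 + 6 r$)
$u = 5$ ($u = 11 + \left(-3 + 6 \cdot 1\right) \left(-2\right) = 11 + \left(-3 + 6\right) \left(-2\right) = 11 + 3 \left(-2\right) = 11 - 6 = 5$)
$g{\left(W,M \right)} = \left(-21 + M\right) \left(W + \sqrt{-10 + M}\right)$ ($g{\left(W,M \right)} = \left(W + \sqrt{-10 + M}\right) \left(-21 + M\right) = \left(-21 + M\right) \left(W + \sqrt{-10 + M}\right)$)
$u + g{\left(1,-5 \right)} = 5 - \left(26 + 26 \sqrt{-10 - 5}\right) = 5 - \left(26 + 26 i \sqrt{15}\right) = -21 - 26 i \sqrt{15}$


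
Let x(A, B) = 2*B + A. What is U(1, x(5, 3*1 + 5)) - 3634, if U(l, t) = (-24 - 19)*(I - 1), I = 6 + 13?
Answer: -4408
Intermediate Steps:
I = 19
x(A, B) = A + 2*B
U(l, t) = -774 (U(l, t) = (-24 - 19)*(19 - 1) = -43*18 = -774)
U(1, x(5, 3*1 + 5)) - 3634 = -774 - 3634 = -4408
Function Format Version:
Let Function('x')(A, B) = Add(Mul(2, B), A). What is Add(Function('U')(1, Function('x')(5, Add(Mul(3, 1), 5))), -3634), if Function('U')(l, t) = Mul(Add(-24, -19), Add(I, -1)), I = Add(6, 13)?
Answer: -4408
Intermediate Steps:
I = 19
Function('x')(A, B) = Add(A, Mul(2, B))
Function('U')(l, t) = -774 (Function('U')(l, t) = Mul(Add(-24, -19), Add(19, -1)) = Mul(-43, 18) = -774)
Add(Function('U')(1, Function('x')(5, Add(Mul(3, 1), 5))), -3634) = Add(-774, -3634) = -4408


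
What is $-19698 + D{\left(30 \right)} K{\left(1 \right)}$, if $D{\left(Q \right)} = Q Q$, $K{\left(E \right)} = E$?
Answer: $-18798$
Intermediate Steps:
$D{\left(Q \right)} = Q^{2}$
$-19698 + D{\left(30 \right)} K{\left(1 \right)} = -19698 + 30^{2} \cdot 1 = -19698 + 900 \cdot 1 = -19698 + 900 = -18798$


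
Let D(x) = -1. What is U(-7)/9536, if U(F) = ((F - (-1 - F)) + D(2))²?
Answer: 49/2384 ≈ 0.020554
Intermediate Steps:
U(F) = 4*F² (U(F) = ((F - (-1 - F)) - 1)² = ((F + (1 + F)) - 1)² = ((1 + 2*F) - 1)² = (2*F)² = 4*F²)
U(-7)/9536 = (4*(-7)²)/9536 = (4*49)*(1/9536) = 196*(1/9536) = 49/2384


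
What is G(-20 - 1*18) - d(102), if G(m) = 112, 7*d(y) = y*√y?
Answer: 112 - 102*√102/7 ≈ -35.164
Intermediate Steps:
d(y) = y^(3/2)/7 (d(y) = (y*√y)/7 = y^(3/2)/7)
G(-20 - 1*18) - d(102) = 112 - 102^(3/2)/7 = 112 - 102*√102/7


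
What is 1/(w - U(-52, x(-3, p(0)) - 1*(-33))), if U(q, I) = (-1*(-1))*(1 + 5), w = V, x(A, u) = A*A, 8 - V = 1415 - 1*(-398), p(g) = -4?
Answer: -1/1811 ≈ -0.00055218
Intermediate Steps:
V = -1805 (V = 8 - (1415 - 1*(-398)) = 8 - (1415 + 398) = 8 - 1*1813 = 8 - 1813 = -1805)
x(A, u) = A²
w = -1805
U(q, I) = 6 (U(q, I) = 1*6 = 6)
1/(w - U(-52, x(-3, p(0)) - 1*(-33))) = 1/(-1805 - 1*6) = 1/(-1805 - 6) = 1/(-1811) = -1/1811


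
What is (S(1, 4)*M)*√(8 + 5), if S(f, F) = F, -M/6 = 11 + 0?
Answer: -264*√13 ≈ -951.87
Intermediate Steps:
M = -66 (M = -6*(11 + 0) = -6*11 = -66)
(S(1, 4)*M)*√(8 + 5) = (4*(-66))*√(8 + 5) = -264*√13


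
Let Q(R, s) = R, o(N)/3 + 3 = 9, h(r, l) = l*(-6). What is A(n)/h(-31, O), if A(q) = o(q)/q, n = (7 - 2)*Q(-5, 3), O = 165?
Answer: 1/1375 ≈ 0.00072727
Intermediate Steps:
h(r, l) = -6*l
o(N) = 18 (o(N) = -9 + 3*9 = -9 + 27 = 18)
n = -25 (n = (7 - 2)*(-5) = 5*(-5) = -25)
A(q) = 18/q
A(n)/h(-31, O) = (18/(-25))/((-6*165)) = (18*(-1/25))/(-990) = -18/25*(-1/990) = 1/1375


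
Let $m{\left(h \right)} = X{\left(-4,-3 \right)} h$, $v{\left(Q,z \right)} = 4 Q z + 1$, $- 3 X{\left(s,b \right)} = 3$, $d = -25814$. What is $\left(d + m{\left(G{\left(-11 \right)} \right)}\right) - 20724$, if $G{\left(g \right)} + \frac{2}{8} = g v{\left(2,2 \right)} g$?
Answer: $- \frac{194379}{4} \approx -48595.0$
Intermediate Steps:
$X{\left(s,b \right)} = -1$ ($X{\left(s,b \right)} = \left(- \frac{1}{3}\right) 3 = -1$)
$v{\left(Q,z \right)} = 1 + 4 Q z$ ($v{\left(Q,z \right)} = 4 Q z + 1 = 1 + 4 Q z$)
$G{\left(g \right)} = - \frac{1}{4} + 17 g^{2}$ ($G{\left(g \right)} = - \frac{1}{4} + g \left(1 + 4 \cdot 2 \cdot 2\right) g = - \frac{1}{4} + g \left(1 + 16\right) g = - \frac{1}{4} + g 17 g = - \frac{1}{4} + 17 g g = - \frac{1}{4} + 17 g^{2}$)
$m{\left(h \right)} = - h$
$\left(d + m{\left(G{\left(-11 \right)} \right)}\right) - 20724 = \left(-25814 - \left(- \frac{1}{4} + 17 \left(-11\right)^{2}\right)\right) - 20724 = \left(-25814 - \left(- \frac{1}{4} + 17 \cdot 121\right)\right) - 20724 = \left(-25814 - \left(- \frac{1}{4} + 2057\right)\right) - 20724 = \left(-25814 - \frac{8227}{4}\right) - 20724 = - \frac{111483}{4} - 20724 = - \frac{194379}{4}$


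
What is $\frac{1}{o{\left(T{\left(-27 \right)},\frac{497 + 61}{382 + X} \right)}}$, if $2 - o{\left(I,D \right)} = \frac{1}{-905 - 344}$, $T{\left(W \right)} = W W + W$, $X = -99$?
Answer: $\frac{1249}{2499} \approx 0.4998$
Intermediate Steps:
$T{\left(W \right)} = W + W^{2}$ ($T{\left(W \right)} = W^{2} + W = W + W^{2}$)
$o{\left(I,D \right)} = \frac{2499}{1249}$ ($o{\left(I,D \right)} = 2 - \frac{1}{-905 - 344} = 2 - \frac{1}{-1249} = 2 - - \frac{1}{1249} = 2 + \frac{1}{1249} = \frac{2499}{1249}$)
$\frac{1}{o{\left(T{\left(-27 \right)},\frac{497 + 61}{382 + X} \right)}} = \frac{1}{\frac{2499}{1249}} = \frac{1249}{2499}$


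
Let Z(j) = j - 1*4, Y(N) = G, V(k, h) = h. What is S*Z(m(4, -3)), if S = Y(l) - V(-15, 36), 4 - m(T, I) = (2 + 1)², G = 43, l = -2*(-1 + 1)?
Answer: -63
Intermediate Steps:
l = 0 (l = -2*0 = 0)
Y(N) = 43
m(T, I) = -5 (m(T, I) = 4 - (2 + 1)² = 4 - 1*3² = 4 - 1*9 = 4 - 9 = -5)
Z(j) = -4 + j (Z(j) = j - 4 = -4 + j)
S = 7 (S = 43 - 1*36 = 43 - 36 = 7)
S*Z(m(4, -3)) = 7*(-4 - 5) = 7*(-9) = -63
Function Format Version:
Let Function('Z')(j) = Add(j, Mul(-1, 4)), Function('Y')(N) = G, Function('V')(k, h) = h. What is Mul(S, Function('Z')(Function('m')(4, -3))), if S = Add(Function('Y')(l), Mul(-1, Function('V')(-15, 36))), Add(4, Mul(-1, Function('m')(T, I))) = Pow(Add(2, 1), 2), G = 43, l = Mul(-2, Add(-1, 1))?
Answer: -63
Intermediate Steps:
l = 0 (l = Mul(-2, 0) = 0)
Function('Y')(N) = 43
Function('m')(T, I) = -5 (Function('m')(T, I) = Add(4, Mul(-1, Pow(Add(2, 1), 2))) = Add(4, Mul(-1, Pow(3, 2))) = Add(4, Mul(-1, 9)) = Add(4, -9) = -5)
Function('Z')(j) = Add(-4, j) (Function('Z')(j) = Add(j, -4) = Add(-4, j))
S = 7 (S = Add(43, Mul(-1, 36)) = Add(43, -36) = 7)
Mul(S, Function('Z')(Function('m')(4, -3))) = Mul(7, Add(-4, -5)) = Mul(7, -9) = -63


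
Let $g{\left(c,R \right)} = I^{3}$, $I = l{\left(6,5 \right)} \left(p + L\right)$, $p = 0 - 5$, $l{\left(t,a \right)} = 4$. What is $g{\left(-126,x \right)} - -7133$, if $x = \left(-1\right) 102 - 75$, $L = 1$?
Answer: $3037$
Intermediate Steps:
$x = -177$ ($x = -102 - 75 = -177$)
$p = -5$
$I = -16$ ($I = 4 \left(-5 + 1\right) = 4 \left(-4\right) = -16$)
$g{\left(c,R \right)} = -4096$ ($g{\left(c,R \right)} = \left(-16\right)^{3} = -4096$)
$g{\left(-126,x \right)} - -7133 = -4096 - -7133 = -4096 + 7133 = 3037$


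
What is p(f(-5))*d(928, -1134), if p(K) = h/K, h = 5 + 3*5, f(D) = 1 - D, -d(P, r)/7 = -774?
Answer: 18060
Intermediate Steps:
d(P, r) = 5418 (d(P, r) = -7*(-774) = 5418)
h = 20 (h = 5 + 15 = 20)
p(K) = 20/K
p(f(-5))*d(928, -1134) = (20/(1 - 1*(-5)))*5418 = (20/(1 + 5))*5418 = (20/6)*5418 = (20*(⅙))*5418 = (10/3)*5418 = 18060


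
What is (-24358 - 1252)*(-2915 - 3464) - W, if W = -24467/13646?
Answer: 2229295053207/13646 ≈ 1.6337e+8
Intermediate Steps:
W = -24467/13646 (W = -24467*1/13646 = -24467/13646 ≈ -1.7930)
(-24358 - 1252)*(-2915 - 3464) - W = (-24358 - 1252)*(-2915 - 3464) - 1*(-24467/13646) = -25610*(-6379) + 24467/13646 = 163366190 + 24467/13646 = 2229295053207/13646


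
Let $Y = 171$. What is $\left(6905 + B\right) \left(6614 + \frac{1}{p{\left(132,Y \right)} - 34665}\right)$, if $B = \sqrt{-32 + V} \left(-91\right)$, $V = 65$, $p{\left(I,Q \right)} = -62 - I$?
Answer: $\frac{1591999019625}{34859} - \frac{20980725675 \sqrt{33}}{34859} \approx 4.2212 \cdot 10^{7}$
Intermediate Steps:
$B = - 91 \sqrt{33}$ ($B = \sqrt{-32 + 65} \left(-91\right) = \sqrt{33} \left(-91\right) = - 91 \sqrt{33} \approx -522.75$)
$\left(6905 + B\right) \left(6614 + \frac{1}{p{\left(132,Y \right)} - 34665}\right) = \left(6905 - 91 \sqrt{33}\right) \left(6614 + \frac{1}{\left(-62 - 132\right) - 34665}\right) = \left(6905 - 91 \sqrt{33}\right) \left(6614 + \frac{1}{-194 - 34665}\right) = \left(6905 - 91 \sqrt{33}\right) \left(6614 + \frac{1}{-34859}\right) = \left(6905 - 91 \sqrt{33}\right) \left(6614 - \frac{1}{34859}\right) = \left(6905 - 91 \sqrt{33}\right) \frac{230557425}{34859} = \frac{1591999019625}{34859} - \frac{20980725675 \sqrt{33}}{34859}$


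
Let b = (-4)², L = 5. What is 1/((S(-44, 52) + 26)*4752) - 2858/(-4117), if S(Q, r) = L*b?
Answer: 1439613013/2073782304 ≈ 0.69420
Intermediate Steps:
b = 16
S(Q, r) = 80 (S(Q, r) = 5*16 = 80)
1/((S(-44, 52) + 26)*4752) - 2858/(-4117) = 1/((80 + 26)*4752) - 2858/(-4117) = (1/4752)/106 - 2858*(-1/4117) = (1/106)*(1/4752) + 2858/4117 = 1/503712 + 2858/4117 = 1439613013/2073782304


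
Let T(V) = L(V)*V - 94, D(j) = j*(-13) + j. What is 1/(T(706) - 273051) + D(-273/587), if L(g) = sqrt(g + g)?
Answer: 242110652075353/43381882443691 - 1412*sqrt(353)/73904399393 ≈ 5.5809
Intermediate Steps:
L(g) = sqrt(2)*sqrt(g) (L(g) = sqrt(2*g) = sqrt(2)*sqrt(g))
D(j) = -12*j (D(j) = -13*j + j = -12*j)
T(V) = -94 + sqrt(2)*V**(3/2) (T(V) = (sqrt(2)*sqrt(V))*V - 94 = sqrt(2)*V**(3/2) - 94 = -94 + sqrt(2)*V**(3/2))
1/(T(706) - 273051) + D(-273/587) = 1/((-94 + sqrt(2)*706**(3/2)) - 273051) - (-3276)/587 = 1/((-94 + sqrt(2)*(706*sqrt(706))) - 273051) - (-3276)/587 = 1/((-94 + 1412*sqrt(353)) - 273051) - 12*(-273/587) = 1/(-273145 + 1412*sqrt(353)) + 3276/587 = 3276/587 + 1/(-273145 + 1412*sqrt(353))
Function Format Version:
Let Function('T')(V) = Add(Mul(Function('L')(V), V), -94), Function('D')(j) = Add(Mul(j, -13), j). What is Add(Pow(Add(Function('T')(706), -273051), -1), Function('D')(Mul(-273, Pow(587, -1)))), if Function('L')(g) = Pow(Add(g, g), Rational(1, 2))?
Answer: Add(Rational(242110652075353, 43381882443691), Mul(Rational(-1412, 73904399393), Pow(353, Rational(1, 2)))) ≈ 5.5809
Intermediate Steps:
Function('L')(g) = Mul(Pow(2, Rational(1, 2)), Pow(g, Rational(1, 2))) (Function('L')(g) = Pow(Mul(2, g), Rational(1, 2)) = Mul(Pow(2, Rational(1, 2)), Pow(g, Rational(1, 2))))
Function('D')(j) = Mul(-12, j) (Function('D')(j) = Add(Mul(-13, j), j) = Mul(-12, j))
Function('T')(V) = Add(-94, Mul(Pow(2, Rational(1, 2)), Pow(V, Rational(3, 2)))) (Function('T')(V) = Add(Mul(Mul(Pow(2, Rational(1, 2)), Pow(V, Rational(1, 2))), V), -94) = Add(Mul(Pow(2, Rational(1, 2)), Pow(V, Rational(3, 2))), -94) = Add(-94, Mul(Pow(2, Rational(1, 2)), Pow(V, Rational(3, 2)))))
Add(Pow(Add(Function('T')(706), -273051), -1), Function('D')(Mul(-273, Pow(587, -1)))) = Add(Pow(Add(Add(-94, Mul(Pow(2, Rational(1, 2)), Pow(706, Rational(3, 2)))), -273051), -1), Mul(-12, Mul(-273, Pow(587, -1)))) = Add(Pow(Add(Add(-94, Mul(Pow(2, Rational(1, 2)), Mul(706, Pow(706, Rational(1, 2))))), -273051), -1), Mul(-12, Mul(-273, Rational(1, 587)))) = Add(Pow(Add(Add(-94, Mul(1412, Pow(353, Rational(1, 2)))), -273051), -1), Mul(-12, Rational(-273, 587))) = Add(Pow(Add(-273145, Mul(1412, Pow(353, Rational(1, 2)))), -1), Rational(3276, 587)) = Add(Rational(3276, 587), Pow(Add(-273145, Mul(1412, Pow(353, Rational(1, 2)))), -1))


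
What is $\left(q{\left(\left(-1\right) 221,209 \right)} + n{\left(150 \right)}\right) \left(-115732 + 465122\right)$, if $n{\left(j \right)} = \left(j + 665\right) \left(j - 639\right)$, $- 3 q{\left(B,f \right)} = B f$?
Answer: $- \frac{401594456240}{3} \approx -1.3386 \cdot 10^{11}$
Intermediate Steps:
$q{\left(B,f \right)} = - \frac{B f}{3}$
$n{\left(j \right)} = \left(-639 + j\right) \left(665 + j\right)$ ($n{\left(j \right)} = \left(665 + j\right) \left(-639 + j\right) = \left(-639 + j\right) \left(665 + j\right)$)
$\left(q{\left(\left(-1\right) 221,209 \right)} + n{\left(150 \right)}\right) \left(-115732 + 465122\right) = \left(\left(- \frac{1}{3}\right) \left(\left(-1\right) 221\right) 209 + \left(-424935 + 150^{2} + 26 \cdot 150\right)\right) \left(-115732 + 465122\right) = \left(\left(- \frac{1}{3}\right) \left(-221\right) 209 + \left(-424935 + 22500 + 3900\right)\right) 349390 = \left(\frac{46189}{3} - 398535\right) 349390 = \left(- \frac{1149416}{3}\right) 349390 = - \frac{401594456240}{3}$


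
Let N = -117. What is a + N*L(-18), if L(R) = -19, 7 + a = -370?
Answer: 1846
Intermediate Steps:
a = -377 (a = -7 - 370 = -377)
a + N*L(-18) = -377 - 117*(-19) = -377 + 2223 = 1846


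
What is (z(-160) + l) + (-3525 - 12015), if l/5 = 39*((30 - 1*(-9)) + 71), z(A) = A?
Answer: 5750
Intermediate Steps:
l = 21450 (l = 5*(39*((30 - 1*(-9)) + 71)) = 5*(39*((30 + 9) + 71)) = 5*(39*(39 + 71)) = 5*(39*110) = 5*4290 = 21450)
(z(-160) + l) + (-3525 - 12015) = (-160 + 21450) + (-3525 - 12015) = 21290 - 15540 = 5750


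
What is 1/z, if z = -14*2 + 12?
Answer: -1/16 ≈ -0.062500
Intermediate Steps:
z = -16 (z = -28 + 12 = -16)
1/z = 1/(-16) = -1/16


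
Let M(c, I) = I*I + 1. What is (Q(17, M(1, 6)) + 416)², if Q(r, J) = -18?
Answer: 158404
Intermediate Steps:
M(c, I) = 1 + I² (M(c, I) = I² + 1 = 1 + I²)
(Q(17, M(1, 6)) + 416)² = (-18 + 416)² = 398² = 158404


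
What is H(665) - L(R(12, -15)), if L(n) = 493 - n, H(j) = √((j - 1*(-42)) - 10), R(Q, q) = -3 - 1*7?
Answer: -503 + √697 ≈ -476.60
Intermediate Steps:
R(Q, q) = -10 (R(Q, q) = -3 - 7 = -10)
H(j) = √(32 + j) (H(j) = √((j + 42) - 10) = √((42 + j) - 10) = √(32 + j))
H(665) - L(R(12, -15)) = √(32 + 665) - (493 - 1*(-10)) = √697 - (493 + 10) = √697 - 1*503 = √697 - 503 = -503 + √697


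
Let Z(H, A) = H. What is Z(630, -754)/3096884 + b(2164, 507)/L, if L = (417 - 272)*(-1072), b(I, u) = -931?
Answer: 106468793/17192130320 ≈ 0.0061929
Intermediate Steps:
L = -155440 (L = 145*(-1072) = -155440)
Z(630, -754)/3096884 + b(2164, 507)/L = 630/3096884 - 931/(-155440) = 630*(1/3096884) - 931*(-1/155440) = 45/221206 + 931/155440 = 106468793/17192130320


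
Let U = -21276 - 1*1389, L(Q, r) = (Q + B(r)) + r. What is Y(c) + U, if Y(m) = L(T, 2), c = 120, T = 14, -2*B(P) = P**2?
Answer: -22651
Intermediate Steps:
B(P) = -P**2/2
L(Q, r) = Q + r - r**2/2 (L(Q, r) = (Q - r**2/2) + r = Q + r - r**2/2)
Y(m) = 14 (Y(m) = 14 + 2 - 1/2*2**2 = 14 + 2 - 1/2*4 = 14 + 2 - 2 = 14)
U = -22665 (U = -21276 - 1389 = -22665)
Y(c) + U = 14 - 22665 = -22651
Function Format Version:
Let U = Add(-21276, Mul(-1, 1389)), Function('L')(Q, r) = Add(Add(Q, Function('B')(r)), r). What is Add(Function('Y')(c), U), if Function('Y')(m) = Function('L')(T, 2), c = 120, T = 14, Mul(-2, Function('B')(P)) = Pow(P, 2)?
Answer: -22651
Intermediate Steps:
Function('B')(P) = Mul(Rational(-1, 2), Pow(P, 2))
Function('L')(Q, r) = Add(Q, r, Mul(Rational(-1, 2), Pow(r, 2))) (Function('L')(Q, r) = Add(Add(Q, Mul(Rational(-1, 2), Pow(r, 2))), r) = Add(Q, r, Mul(Rational(-1, 2), Pow(r, 2))))
Function('Y')(m) = 14 (Function('Y')(m) = Add(14, 2, Mul(Rational(-1, 2), Pow(2, 2))) = Add(14, 2, Mul(Rational(-1, 2), 4)) = Add(14, 2, -2) = 14)
U = -22665 (U = Add(-21276, -1389) = -22665)
Add(Function('Y')(c), U) = Add(14, -22665) = -22651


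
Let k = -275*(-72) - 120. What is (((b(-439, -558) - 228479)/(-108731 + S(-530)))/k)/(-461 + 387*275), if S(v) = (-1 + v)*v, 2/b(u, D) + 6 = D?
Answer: -64431079/101559924469359360 ≈ -6.3441e-10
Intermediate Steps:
b(u, D) = 2/(-6 + D)
S(v) = v*(-1 + v)
k = 19680 (k = 19800 - 120 = 19680)
(((b(-439, -558) - 228479)/(-108731 + S(-530)))/k)/(-461 + 387*275) = (((2/(-6 - 558) - 228479)/(-108731 - 530*(-1 - 530)))/19680)/(-461 + 387*275) = (((2/(-564) - 228479)/(-108731 - 530*(-531)))*(1/19680))/(-461 + 106425) = (((2*(-1/564) - 228479)/(-108731 + 281430))*(1/19680))/105964 = (((-1/282 - 228479)/172699)*(1/19680))*(1/105964) = (-64431079/282*1/172699*(1/19680))*(1/105964) = -64431079/48701118*1/19680*(1/105964) = -64431079/958438002240*1/105964 = -64431079/101559924469359360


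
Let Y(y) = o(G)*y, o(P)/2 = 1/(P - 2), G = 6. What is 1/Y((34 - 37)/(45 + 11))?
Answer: -112/3 ≈ -37.333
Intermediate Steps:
o(P) = 2/(-2 + P) (o(P) = 2/(P - 2) = 2/(-2 + P))
Y(y) = y/2 (Y(y) = (2/(-2 + 6))*y = (2/4)*y = (2*(1/4))*y = y/2)
1/Y((34 - 37)/(45 + 11)) = 1/(((34 - 37)/(45 + 11))/2) = 1/((-3/56)/2) = 1/((-3*1/56)/2) = 1/((1/2)*(-3/56)) = 1/(-3/112) = -112/3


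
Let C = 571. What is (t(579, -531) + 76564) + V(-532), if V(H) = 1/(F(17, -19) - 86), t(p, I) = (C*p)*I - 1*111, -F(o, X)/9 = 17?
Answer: -41938985315/239 ≈ -1.7548e+8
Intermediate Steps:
F(o, X) = -153 (F(o, X) = -9*17 = -153)
t(p, I) = -111 + 571*I*p (t(p, I) = (571*p)*I - 1*111 = 571*I*p - 111 = -111 + 571*I*p)
V(H) = -1/239 (V(H) = 1/(-153 - 86) = 1/(-239) = -1/239)
(t(579, -531) + 76564) + V(-532) = ((-111 + 571*(-531)*579) + 76564) - 1/239 = ((-111 - 175553379) + 76564) - 1/239 = (-175553490 + 76564) - 1/239 = -175476926 - 1/239 = -41938985315/239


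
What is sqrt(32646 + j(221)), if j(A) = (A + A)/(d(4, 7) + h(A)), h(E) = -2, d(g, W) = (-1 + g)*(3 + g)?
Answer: 2*sqrt(2948401)/19 ≈ 180.75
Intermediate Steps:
j(A) = 2*A/19 (j(A) = (A + A)/((-3 + 4**2 + 2*4) - 2) = (2*A)/((-3 + 16 + 8) - 2) = (2*A)/(21 - 2) = (2*A)/19 = (2*A)*(1/19) = 2*A/19)
sqrt(32646 + j(221)) = sqrt(32646 + (2/19)*221) = sqrt(32646 + 442/19) = sqrt(620716/19) = 2*sqrt(2948401)/19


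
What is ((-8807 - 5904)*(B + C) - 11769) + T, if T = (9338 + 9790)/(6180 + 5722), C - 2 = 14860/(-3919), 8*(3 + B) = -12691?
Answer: 4365105240758261/186575752 ≈ 2.3396e+7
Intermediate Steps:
B = -12715/8 (B = -3 + (⅛)*(-12691) = -3 - 12691/8 = -12715/8 ≈ -1589.4)
C = -7022/3919 (C = 2 + 14860/(-3919) = 2 + 14860*(-1/3919) = 2 - 14860/3919 = -7022/3919 ≈ -1.7918)
T = 9564/5951 (T = 19128/11902 = 19128*(1/11902) = 9564/5951 ≈ 1.6071)
((-8807 - 5904)*(B + C) - 11769) + T = ((-8807 - 5904)*(-12715/8 - 7022/3919) - 11769) + 9564/5951 = (-14711*(-49886261/31352) - 11769) + 9564/5951 = (733876785571/31352 - 11769) + 9564/5951 = 733507803883/31352 + 9564/5951 = 4365105240758261/186575752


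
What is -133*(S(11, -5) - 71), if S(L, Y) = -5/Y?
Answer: 9310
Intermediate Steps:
-133*(S(11, -5) - 71) = -133*(-5/(-5) - 71) = -133*(-5*(-1/5) - 71) = -133*(1 - 71) = -133*(-70) = 9310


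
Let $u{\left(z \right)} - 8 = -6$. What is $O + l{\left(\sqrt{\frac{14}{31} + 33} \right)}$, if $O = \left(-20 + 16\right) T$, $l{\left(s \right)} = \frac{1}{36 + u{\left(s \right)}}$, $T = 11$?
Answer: $- \frac{1671}{38} \approx -43.974$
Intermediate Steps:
$u{\left(z \right)} = 2$ ($u{\left(z \right)} = 8 - 6 = 2$)
$l{\left(s \right)} = \frac{1}{38}$ ($l{\left(s \right)} = \frac{1}{36 + 2} = \frac{1}{38}$)
$O = -44$ ($O = \left(-20 + 16\right) 11 = \left(-4\right) 11 = -44$)
$O + l{\left(\sqrt{\frac{14}{31} + 33} \right)} = -44 + \frac{1}{38} = - \frac{1671}{38}$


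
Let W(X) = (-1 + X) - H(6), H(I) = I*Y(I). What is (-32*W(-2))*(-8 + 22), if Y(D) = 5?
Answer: 14784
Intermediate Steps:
H(I) = 5*I (H(I) = I*5 = 5*I)
W(X) = -31 + X (W(X) = (-1 + X) - 5*6 = (-1 + X) - 1*30 = (-1 + X) - 30 = -31 + X)
(-32*W(-2))*(-8 + 22) = (-32*(-31 - 2))*(-8 + 22) = -32*(-33)*14 = 1056*14 = 14784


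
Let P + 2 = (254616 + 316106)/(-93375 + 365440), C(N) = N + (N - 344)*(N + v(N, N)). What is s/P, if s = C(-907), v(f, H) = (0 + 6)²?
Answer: 148100487205/13296 ≈ 1.1139e+7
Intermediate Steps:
v(f, H) = 36 (v(f, H) = 6² = 36)
C(N) = N + (-344 + N)*(36 + N) (C(N) = N + (N - 344)*(N + 36) = N + (-344 + N)*(36 + N))
P = 26592/272065 (P = -2 + (254616 + 316106)/(-93375 + 365440) = -2 + 570722/272065 = 26592/272065 ≈ 0.097741)
s = 1088714 (s = -12384 + (-907)² - 307*(-907) = -12384 + 822649 + 278449 = 1088714)
s/P = 1088714/(26592/272065) = 1088714*(272065/26592) = 148100487205/13296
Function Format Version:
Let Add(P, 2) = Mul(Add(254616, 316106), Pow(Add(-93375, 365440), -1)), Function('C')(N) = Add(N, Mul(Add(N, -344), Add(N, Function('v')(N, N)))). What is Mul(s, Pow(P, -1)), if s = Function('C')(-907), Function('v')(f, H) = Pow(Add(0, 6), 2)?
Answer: Rational(148100487205, 13296) ≈ 1.1139e+7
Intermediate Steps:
Function('v')(f, H) = 36 (Function('v')(f, H) = Pow(6, 2) = 36)
Function('C')(N) = Add(N, Mul(Add(-344, N), Add(36, N))) (Function('C')(N) = Add(N, Mul(Add(N, -344), Add(N, 36))) = Add(N, Mul(Add(-344, N), Add(36, N))))
P = Rational(26592, 272065) (P = Add(-2, Mul(Add(254616, 316106), Pow(Add(-93375, 365440), -1))) = Add(-2, Mul(570722, Pow(272065, -1))) = Add(-2, Mul(570722, Rational(1, 272065))) = Add(-2, Rational(570722, 272065)) = Rational(26592, 272065) ≈ 0.097741)
s = 1088714 (s = Add(-12384, Pow(-907, 2), Mul(-307, -907)) = Add(-12384, 822649, 278449) = 1088714)
Mul(s, Pow(P, -1)) = Mul(1088714, Pow(Rational(26592, 272065), -1)) = Mul(1088714, Rational(272065, 26592)) = Rational(148100487205, 13296)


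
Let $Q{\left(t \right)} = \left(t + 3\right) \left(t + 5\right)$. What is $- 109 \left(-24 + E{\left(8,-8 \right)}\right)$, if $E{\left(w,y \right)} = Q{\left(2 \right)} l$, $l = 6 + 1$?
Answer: $-24089$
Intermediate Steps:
$Q{\left(t \right)} = \left(3 + t\right) \left(5 + t\right)$
$l = 7$
$E{\left(w,y \right)} = 245$ ($E{\left(w,y \right)} = \left(15 + 2^{2} + 8 \cdot 2\right) 7 = \left(15 + 4 + 16\right) 7 = 35 \cdot 7 = 245$)
$- 109 \left(-24 + E{\left(8,-8 \right)}\right) = - 109 \left(-24 + 245\right) = \left(-109\right) 221 = -24089$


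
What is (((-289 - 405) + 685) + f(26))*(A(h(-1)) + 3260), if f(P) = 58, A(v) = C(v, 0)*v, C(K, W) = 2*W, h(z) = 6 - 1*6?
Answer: 159740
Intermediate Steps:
h(z) = 0 (h(z) = 6 - 6 = 0)
A(v) = 0 (A(v) = (2*0)*v = 0*v = 0)
(((-289 - 405) + 685) + f(26))*(A(h(-1)) + 3260) = (((-289 - 405) + 685) + 58)*(0 + 3260) = ((-694 + 685) + 58)*3260 = (-9 + 58)*3260 = 49*3260 = 159740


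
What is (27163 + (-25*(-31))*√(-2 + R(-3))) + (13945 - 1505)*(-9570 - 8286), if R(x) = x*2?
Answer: -222101477 + 1550*I*√2 ≈ -2.221e+8 + 2192.0*I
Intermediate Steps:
R(x) = 2*x
(27163 + (-25*(-31))*√(-2 + R(-3))) + (13945 - 1505)*(-9570 - 8286) = (27163 + (-25*(-31))*√(-2 + 2*(-3))) + (13945 - 1505)*(-9570 - 8286) = (27163 + 775*√(-2 - 6)) + 12440*(-17856) = (27163 + 775*√(-8)) - 222128640 = (27163 + 775*(2*I*√2)) - 222128640 = (27163 + 1550*I*√2) - 222128640 = -222101477 + 1550*I*√2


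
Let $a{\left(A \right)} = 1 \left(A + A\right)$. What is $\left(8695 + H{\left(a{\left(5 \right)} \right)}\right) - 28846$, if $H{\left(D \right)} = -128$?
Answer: $-20279$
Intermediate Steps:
$a{\left(A \right)} = 2 A$ ($a{\left(A \right)} = 1 \cdot 2 A = 2 A$)
$\left(8695 + H{\left(a{\left(5 \right)} \right)}\right) - 28846 = \left(8695 - 128\right) - 28846 = 8567 - 28846 = -20279$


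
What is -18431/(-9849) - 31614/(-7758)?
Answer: 3605984/606417 ≈ 5.9464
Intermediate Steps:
-18431/(-9849) - 31614/(-7758) = -18431*(-1/9849) - 31614*(-1/7758) = 2633/1407 + 5269/1293 = 3605984/606417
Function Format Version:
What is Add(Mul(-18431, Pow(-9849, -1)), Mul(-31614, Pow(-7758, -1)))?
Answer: Rational(3605984, 606417) ≈ 5.9464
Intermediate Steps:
Add(Mul(-18431, Pow(-9849, -1)), Mul(-31614, Pow(-7758, -1))) = Add(Mul(-18431, Rational(-1, 9849)), Mul(-31614, Rational(-1, 7758))) = Add(Rational(2633, 1407), Rational(5269, 1293)) = Rational(3605984, 606417)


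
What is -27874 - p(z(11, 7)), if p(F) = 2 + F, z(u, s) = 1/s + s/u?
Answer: -2146512/77 ≈ -27877.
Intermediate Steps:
z(u, s) = 1/s + s/u
-27874 - p(z(11, 7)) = -27874 - (2 + (1/7 + 7/11)) = -27874 - (2 + (⅐ + 7*(1/11))) = -27874 - (2 + (⅐ + 7/11)) = -27874 - (2 + 60/77) = -27874 - 1*214/77 = -27874 - 214/77 = -2146512/77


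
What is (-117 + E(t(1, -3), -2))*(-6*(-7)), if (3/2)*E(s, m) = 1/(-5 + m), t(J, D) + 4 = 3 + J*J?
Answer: -4918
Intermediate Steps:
t(J, D) = -1 + J² (t(J, D) = -4 + (3 + J*J) = -4 + (3 + J²) = -1 + J²)
E(s, m) = 2/(3*(-5 + m))
(-117 + E(t(1, -3), -2))*(-6*(-7)) = (-117 + 2/(3*(-5 - 2)))*(-6*(-7)) = (-117 + (⅔)/(-7))*42 = (-117 + (⅔)*(-⅐))*42 = (-117 - 2/21)*42 = -2459/21*42 = -4918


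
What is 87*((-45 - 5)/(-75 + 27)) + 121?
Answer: 1693/8 ≈ 211.63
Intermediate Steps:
87*((-45 - 5)/(-75 + 27)) + 121 = 87*(-50/(-48)) + 121 = 87*(-50*(-1/48)) + 121 = 87*(25/24) + 121 = 725/8 + 121 = 1693/8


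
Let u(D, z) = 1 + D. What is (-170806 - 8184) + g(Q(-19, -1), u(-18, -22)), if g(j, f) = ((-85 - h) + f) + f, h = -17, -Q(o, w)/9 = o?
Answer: -179092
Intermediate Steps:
Q(o, w) = -9*o
g(j, f) = -68 + 2*f (g(j, f) = ((-85 - 1*(-17)) + f) + f = ((-85 + 17) + f) + f = (-68 + f) + f = -68 + 2*f)
(-170806 - 8184) + g(Q(-19, -1), u(-18, -22)) = (-170806 - 8184) + (-68 + 2*(1 - 18)) = -178990 + (-68 + 2*(-17)) = -178990 + (-68 - 34) = -178990 - 102 = -179092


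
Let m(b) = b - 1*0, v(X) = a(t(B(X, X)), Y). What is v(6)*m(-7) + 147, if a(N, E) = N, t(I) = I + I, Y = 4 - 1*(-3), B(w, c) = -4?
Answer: 203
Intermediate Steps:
Y = 7 (Y = 4 + 3 = 7)
t(I) = 2*I
v(X) = -8 (v(X) = 2*(-4) = -8)
m(b) = b (m(b) = b + 0 = b)
v(6)*m(-7) + 147 = -8*(-7) + 147 = 56 + 147 = 203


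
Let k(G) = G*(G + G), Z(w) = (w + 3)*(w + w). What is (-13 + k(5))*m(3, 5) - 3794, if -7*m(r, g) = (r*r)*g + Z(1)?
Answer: -28519/7 ≈ -4074.1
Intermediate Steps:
Z(w) = 2*w*(3 + w) (Z(w) = (3 + w)*(2*w) = 2*w*(3 + w))
m(r, g) = -8/7 - g*r²/7 (m(r, g) = -((r*r)*g + 2*1*(3 + 1))/7 = -(r²*g + 2*1*4)/7 = -(g*r² + 8)/7 = -(8 + g*r²)/7 = -8/7 - g*r²/7)
k(G) = 2*G² (k(G) = G*(2*G) = 2*G²)
(-13 + k(5))*m(3, 5) - 3794 = (-13 + 2*5²)*(-8/7 - ⅐*5*3²) - 3794 = (-13 + 2*25)*(-8/7 - ⅐*5*9) - 3794 = (-13 + 50)*(-8/7 - 45/7) - 3794 = 37*(-53/7) - 3794 = -1961/7 - 3794 = -28519/7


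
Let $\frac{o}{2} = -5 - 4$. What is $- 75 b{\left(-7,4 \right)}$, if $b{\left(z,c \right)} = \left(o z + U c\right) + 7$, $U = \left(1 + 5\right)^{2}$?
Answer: $-20775$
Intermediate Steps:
$o = -18$ ($o = 2 \left(-5 - 4\right) = 2 \left(-9\right) = -18$)
$U = 36$ ($U = 6^{2} = 36$)
$b{\left(z,c \right)} = 7 - 18 z + 36 c$ ($b{\left(z,c \right)} = \left(- 18 z + 36 c\right) + 7 = 7 - 18 z + 36 c$)
$- 75 b{\left(-7,4 \right)} = - 75 \left(7 - -126 + 36 \cdot 4\right) = - 75 \left(7 + 126 + 144\right) = \left(-75\right) 277 = -20775$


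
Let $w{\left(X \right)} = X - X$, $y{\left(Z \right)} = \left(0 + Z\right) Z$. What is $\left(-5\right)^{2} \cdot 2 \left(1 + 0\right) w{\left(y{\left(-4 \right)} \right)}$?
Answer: $0$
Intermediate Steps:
$y{\left(Z \right)} = Z^{2}$ ($y{\left(Z \right)} = Z Z = Z^{2}$)
$w{\left(X \right)} = 0$
$\left(-5\right)^{2} \cdot 2 \left(1 + 0\right) w{\left(y{\left(-4 \right)} \right)} = \left(-5\right)^{2} \cdot 2 \left(1 + 0\right) 0 = 25 \cdot 2 \cdot 1 \cdot 0 = 25 \cdot 2 \cdot 0 = 50 \cdot 0 = 0$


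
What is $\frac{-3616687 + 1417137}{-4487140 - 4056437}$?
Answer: $\frac{2199550}{8543577} \approx 0.25745$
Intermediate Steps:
$\frac{-3616687 + 1417137}{-4487140 - 4056437} = - \frac{2199550}{-8543577} = \left(-2199550\right) \left(- \frac{1}{8543577}\right) = \frac{2199550}{8543577}$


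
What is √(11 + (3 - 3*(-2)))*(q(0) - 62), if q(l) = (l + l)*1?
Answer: -124*√5 ≈ -277.27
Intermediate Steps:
q(l) = 2*l (q(l) = (2*l)*1 = 2*l)
√(11 + (3 - 3*(-2)))*(q(0) - 62) = √(11 + (3 - 3*(-2)))*(2*0 - 62) = √(11 + (3 + 6))*(0 - 62) = √(11 + 9)*(-62) = √20*(-62) = (2*√5)*(-62) = -124*√5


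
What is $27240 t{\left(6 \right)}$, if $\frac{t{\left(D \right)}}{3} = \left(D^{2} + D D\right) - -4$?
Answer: $6210720$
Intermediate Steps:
$t{\left(D \right)} = 12 + 6 D^{2}$ ($t{\left(D \right)} = 3 \left(\left(D^{2} + D D\right) - -4\right) = 3 \left(\left(D^{2} + D^{2}\right) + 4\right) = 3 \left(2 D^{2} + 4\right) = 3 \left(4 + 2 D^{2}\right) = 12 + 6 D^{2}$)
$27240 t{\left(6 \right)} = 27240 \left(12 + 6 \cdot 6^{2}\right) = 27240 \left(12 + 6 \cdot 36\right) = 27240 \left(12 + 216\right) = 27240 \cdot 228 = 6210720$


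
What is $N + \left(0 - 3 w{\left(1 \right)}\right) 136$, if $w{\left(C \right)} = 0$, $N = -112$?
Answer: $-112$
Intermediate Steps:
$N + \left(0 - 3 w{\left(1 \right)}\right) 136 = -112 + \left(0 - 0\right) 136 = -112 + \left(0 + 0\right) 136 = -112 + 0 \cdot 136 = -112 + 0 = -112$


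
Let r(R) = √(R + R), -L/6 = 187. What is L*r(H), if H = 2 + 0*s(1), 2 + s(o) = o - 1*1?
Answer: -2244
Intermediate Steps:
L = -1122 (L = -6*187 = -1122)
s(o) = -3 + o (s(o) = -2 + (o - 1*1) = -2 + (o - 1) = -2 + (-1 + o) = -3 + o)
H = 2 (H = 2 + 0*(-3 + 1) = 2 + 0*(-2) = 2 + 0 = 2)
r(R) = √2*√R (r(R) = √(2*R) = √2*√R)
L*r(H) = -1122*√2*√2 = -1122*2 = -2244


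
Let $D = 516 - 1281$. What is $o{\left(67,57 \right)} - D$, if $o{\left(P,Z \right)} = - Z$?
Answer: $708$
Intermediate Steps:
$D = -765$
$o{\left(67,57 \right)} - D = \left(-1\right) 57 - -765 = -57 + 765 = 708$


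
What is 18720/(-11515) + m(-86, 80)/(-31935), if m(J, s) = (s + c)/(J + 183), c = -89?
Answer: -3865916451/2377997195 ≈ -1.6257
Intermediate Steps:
m(J, s) = (-89 + s)/(183 + J) (m(J, s) = (s - 89)/(J + 183) = (-89 + s)/(183 + J))
18720/(-11515) + m(-86, 80)/(-31935) = 18720/(-11515) + ((-89 + 80)/(183 - 86))/(-31935) = 18720*(-1/11515) + (-9/97)*(-1/31935) = -3744/2303 + ((1/97)*(-9))*(-1/31935) = -3744/2303 - 9/97*(-1/31935) = -3744/2303 + 3/1032565 = -3865916451/2377997195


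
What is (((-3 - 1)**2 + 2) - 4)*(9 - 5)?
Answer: 56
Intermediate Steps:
(((-3 - 1)**2 + 2) - 4)*(9 - 5) = (((-4)**2 + 2) - 4)*4 = ((16 + 2) - 4)*4 = (18 - 4)*4 = 14*4 = 56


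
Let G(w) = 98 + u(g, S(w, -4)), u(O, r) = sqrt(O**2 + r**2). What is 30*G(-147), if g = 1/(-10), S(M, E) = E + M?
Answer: 2940 + 3*sqrt(2280101) ≈ 7470.0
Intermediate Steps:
g = -1/10 ≈ -0.10000
G(w) = 98 + sqrt(1/100 + (-4 + w)**2) (G(w) = 98 + sqrt((-1/10)**2 + (-4 + w)**2) = 98 + sqrt(1/100 + (-4 + w)**2))
30*G(-147) = 30*(98 + sqrt(1 + 100*(-4 - 147)**2)/10) = 30*(98 + sqrt(1 + 100*(-151)**2)/10) = 30*(98 + sqrt(1 + 100*22801)/10) = 30*(98 + sqrt(1 + 2280100)/10) = 30*(98 + sqrt(2280101)/10) = 2940 + 3*sqrt(2280101)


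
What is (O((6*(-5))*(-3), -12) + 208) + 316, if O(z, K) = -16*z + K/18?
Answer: -2750/3 ≈ -916.67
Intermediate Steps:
O(z, K) = -16*z + K/18 (O(z, K) = -16*z + K*(1/18) = -16*z + K/18)
(O((6*(-5))*(-3), -12) + 208) + 316 = ((-16*6*(-5)*(-3) + (1/18)*(-12)) + 208) + 316 = ((-(-480)*(-3) - ⅔) + 208) + 316 = ((-16*90 - ⅔) + 208) + 316 = ((-1440 - ⅔) + 208) + 316 = (-4322/3 + 208) + 316 = -3698/3 + 316 = -2750/3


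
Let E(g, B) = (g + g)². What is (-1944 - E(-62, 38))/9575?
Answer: -3464/1915 ≈ -1.8089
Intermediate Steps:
E(g, B) = 4*g² (E(g, B) = (2*g)² = 4*g²)
(-1944 - E(-62, 38))/9575 = (-1944 - 4*(-62)²)/9575 = (-1944 - 4*3844)*(1/9575) = (-1944 - 1*15376)*(1/9575) = (-1944 - 15376)*(1/9575) = -17320*1/9575 = -3464/1915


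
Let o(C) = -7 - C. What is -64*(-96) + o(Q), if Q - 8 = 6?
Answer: 6123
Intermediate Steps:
Q = 14 (Q = 8 + 6 = 14)
-64*(-96) + o(Q) = -64*(-96) + (-7 - 1*14) = 6144 + (-7 - 14) = 6144 - 21 = 6123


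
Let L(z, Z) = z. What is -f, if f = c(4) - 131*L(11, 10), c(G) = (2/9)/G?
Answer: 25937/18 ≈ 1440.9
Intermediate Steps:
c(G) = 2/(9*G) (c(G) = (2*(1/9))/G = 2/(9*G))
f = -25937/18 (f = (2/9)/4 - 131*11 = (2/9)*(1/4) - 1441 = 1/18 - 1441 = -25937/18 ≈ -1440.9)
-f = -1*(-25937/18) = 25937/18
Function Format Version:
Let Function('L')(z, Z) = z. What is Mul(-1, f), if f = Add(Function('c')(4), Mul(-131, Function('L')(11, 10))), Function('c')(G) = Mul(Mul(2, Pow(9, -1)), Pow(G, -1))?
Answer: Rational(25937, 18) ≈ 1440.9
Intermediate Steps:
Function('c')(G) = Mul(Rational(2, 9), Pow(G, -1)) (Function('c')(G) = Mul(Mul(2, Rational(1, 9)), Pow(G, -1)) = Mul(Rational(2, 9), Pow(G, -1)))
f = Rational(-25937, 18) (f = Add(Mul(Rational(2, 9), Pow(4, -1)), Mul(-131, 11)) = Add(Mul(Rational(2, 9), Rational(1, 4)), -1441) = Add(Rational(1, 18), -1441) = Rational(-25937, 18) ≈ -1440.9)
Mul(-1, f) = Mul(-1, Rational(-25937, 18)) = Rational(25937, 18)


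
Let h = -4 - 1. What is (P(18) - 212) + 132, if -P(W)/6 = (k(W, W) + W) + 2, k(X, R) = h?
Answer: -170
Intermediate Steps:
h = -5
k(X, R) = -5
P(W) = 18 - 6*W (P(W) = -6*((-5 + W) + 2) = -6*(-3 + W) = 18 - 6*W)
(P(18) - 212) + 132 = ((18 - 6*18) - 212) + 132 = ((18 - 108) - 212) + 132 = (-90 - 212) + 132 = -302 + 132 = -170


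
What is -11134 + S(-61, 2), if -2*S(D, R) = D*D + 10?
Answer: -25999/2 ≈ -13000.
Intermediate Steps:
S(D, R) = -5 - D**2/2 (S(D, R) = -(D*D + 10)/2 = -(D**2 + 10)/2 = -(10 + D**2)/2 = -5 - D**2/2)
-11134 + S(-61, 2) = -11134 + (-5 - 1/2*(-61)**2) = -11134 + (-5 - 1/2*3721) = -11134 + (-5 - 3721/2) = -11134 - 3731/2 = -25999/2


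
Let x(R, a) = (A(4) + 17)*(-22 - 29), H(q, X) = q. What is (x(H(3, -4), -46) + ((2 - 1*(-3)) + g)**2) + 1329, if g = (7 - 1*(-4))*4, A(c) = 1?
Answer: 2812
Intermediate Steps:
g = 44 (g = (7 + 4)*4 = 11*4 = 44)
x(R, a) = -918 (x(R, a) = (1 + 17)*(-22 - 29) = 18*(-51) = -918)
(x(H(3, -4), -46) + ((2 - 1*(-3)) + g)**2) + 1329 = (-918 + ((2 - 1*(-3)) + 44)**2) + 1329 = (-918 + ((2 + 3) + 44)**2) + 1329 = (-918 + (5 + 44)**2) + 1329 = (-918 + 49**2) + 1329 = (-918 + 2401) + 1329 = 1483 + 1329 = 2812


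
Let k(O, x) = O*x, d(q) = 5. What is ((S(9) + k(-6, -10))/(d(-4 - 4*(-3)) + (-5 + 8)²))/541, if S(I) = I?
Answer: 69/7574 ≈ 0.0091101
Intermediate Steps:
((S(9) + k(-6, -10))/(d(-4 - 4*(-3)) + (-5 + 8)²))/541 = ((9 - 6*(-10))/(5 + (-5 + 8)²))/541 = ((9 + 60)/(5 + 3²))*(1/541) = (69/(5 + 9))*(1/541) = (69/14)*(1/541) = 69/7574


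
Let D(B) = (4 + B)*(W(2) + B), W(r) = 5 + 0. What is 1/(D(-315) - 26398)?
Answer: 1/70012 ≈ 1.4283e-5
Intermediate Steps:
W(r) = 5
D(B) = (4 + B)*(5 + B)
1/(D(-315) - 26398) = 1/((20 + (-315)² + 9*(-315)) - 26398) = 1/((20 + 99225 - 2835) - 26398) = 1/(96410 - 26398) = 1/70012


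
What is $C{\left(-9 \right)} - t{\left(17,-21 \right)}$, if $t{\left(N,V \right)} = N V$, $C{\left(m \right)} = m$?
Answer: $348$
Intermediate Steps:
$C{\left(-9 \right)} - t{\left(17,-21 \right)} = -9 - 17 \left(-21\right) = -9 - -357 = -9 + 357 = 348$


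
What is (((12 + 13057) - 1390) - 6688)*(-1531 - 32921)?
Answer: -171949932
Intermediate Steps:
(((12 + 13057) - 1390) - 6688)*(-1531 - 32921) = ((13069 - 1390) - 6688)*(-34452) = (11679 - 6688)*(-34452) = 4991*(-34452) = -171949932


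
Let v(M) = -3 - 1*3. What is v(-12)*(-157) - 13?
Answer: 929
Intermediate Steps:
v(M) = -6 (v(M) = -3 - 3 = -6)
v(-12)*(-157) - 13 = -6*(-157) - 13 = 942 - 13 = 929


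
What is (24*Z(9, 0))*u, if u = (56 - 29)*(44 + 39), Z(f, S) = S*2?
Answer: 0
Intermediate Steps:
Z(f, S) = 2*S
u = 2241 (u = 27*83 = 2241)
(24*Z(9, 0))*u = (24*(2*0))*2241 = (24*0)*2241 = 0*2241 = 0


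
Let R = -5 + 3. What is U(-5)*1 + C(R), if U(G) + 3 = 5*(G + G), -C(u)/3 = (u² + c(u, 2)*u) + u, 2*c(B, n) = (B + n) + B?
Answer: -65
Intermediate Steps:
c(B, n) = B + n/2 (c(B, n) = ((B + n) + B)/2 = (n + 2*B)/2 = B + n/2)
R = -2
C(u) = -3*u - 3*u² - 3*u*(1 + u) (C(u) = -3*((u² + (u + (½)*2)*u) + u) = -3*((u² + (u + 1)*u) + u) = -3*((u² + (1 + u)*u) + u) = -3*((u² + u*(1 + u)) + u) = -3*(u + u² + u*(1 + u)) = -3*u - 3*u² - 3*u*(1 + u))
U(G) = -3 + 10*G (U(G) = -3 + 5*(G + G) = -3 + 5*(2*G) = -3 + 10*G)
U(-5)*1 + C(R) = (-3 + 10*(-5))*1 - 6*(-2)*(1 - 2) = (-3 - 50)*1 - 6*(-2)*(-1) = -53*1 - 12 = -53 - 12 = -65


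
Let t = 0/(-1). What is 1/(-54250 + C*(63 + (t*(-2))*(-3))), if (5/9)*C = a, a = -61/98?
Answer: -70/3802441 ≈ -1.8409e-5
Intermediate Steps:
a = -61/98 (a = -61*1/98 = -61/98 ≈ -0.62245)
t = 0 (t = 0*(-1) = 0)
C = -549/490 (C = (9/5)*(-61/98) = -549/490 ≈ -1.1204)
1/(-54250 + C*(63 + (t*(-2))*(-3))) = 1/(-54250 - 549*(63 + (0*(-2))*(-3))/490) = 1/(-54250 - 549*(63 + 0*(-3))/490) = 1/(-54250 - 549*(63 + 0)/490) = 1/(-54250 - 549/490*63) = 1/(-54250 - 4941/70) = 1/(-3802441/70) = -70/3802441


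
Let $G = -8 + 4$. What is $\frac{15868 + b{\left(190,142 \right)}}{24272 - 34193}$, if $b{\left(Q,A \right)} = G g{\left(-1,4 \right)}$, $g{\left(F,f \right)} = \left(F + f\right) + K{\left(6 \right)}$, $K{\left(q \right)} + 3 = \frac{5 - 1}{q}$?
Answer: $- \frac{47596}{29763} \approx -1.5992$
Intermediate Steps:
$K{\left(q \right)} = -3 + \frac{4}{q}$ ($K{\left(q \right)} = -3 + \frac{5 - 1}{q} = -3 + \frac{4}{q}$)
$g{\left(F,f \right)} = - \frac{7}{3} + F + f$ ($g{\left(F,f \right)} = \left(F + f\right) - \left(3 - \frac{4}{6}\right) = \left(F + f\right) + \left(-3 + 4 \cdot \frac{1}{6}\right) = \left(F + f\right) + \left(-3 + \frac{2}{3}\right) = \left(F + f\right) - \frac{7}{3} = - \frac{7}{3} + F + f$)
$G = -4$
$b{\left(Q,A \right)} = - \frac{8}{3}$ ($b{\left(Q,A \right)} = - 4 \left(- \frac{7}{3} - 1 + 4\right) = \left(-4\right) \frac{2}{3} = - \frac{8}{3}$)
$\frac{15868 + b{\left(190,142 \right)}}{24272 - 34193} = \frac{15868 - \frac{8}{3}}{24272 - 34193} = \frac{47596}{3 \left(-9921\right)} = \frac{47596}{3} \left(- \frac{1}{9921}\right) = - \frac{47596}{29763}$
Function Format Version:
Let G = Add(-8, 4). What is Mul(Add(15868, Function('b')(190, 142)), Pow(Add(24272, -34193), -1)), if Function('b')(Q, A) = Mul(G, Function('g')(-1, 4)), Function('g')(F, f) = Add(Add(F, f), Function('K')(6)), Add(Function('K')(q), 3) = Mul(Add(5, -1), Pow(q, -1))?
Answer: Rational(-47596, 29763) ≈ -1.5992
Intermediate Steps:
Function('K')(q) = Add(-3, Mul(4, Pow(q, -1))) (Function('K')(q) = Add(-3, Mul(Add(5, -1), Pow(q, -1))) = Add(-3, Mul(4, Pow(q, -1))))
Function('g')(F, f) = Add(Rational(-7, 3), F, f) (Function('g')(F, f) = Add(Add(F, f), Add(-3, Mul(4, Pow(6, -1)))) = Add(Add(F, f), Add(-3, Mul(4, Rational(1, 6)))) = Add(Add(F, f), Add(-3, Rational(2, 3))) = Add(Add(F, f), Rational(-7, 3)) = Add(Rational(-7, 3), F, f))
G = -4
Function('b')(Q, A) = Rational(-8, 3) (Function('b')(Q, A) = Mul(-4, Add(Rational(-7, 3), -1, 4)) = Mul(-4, Rational(2, 3)) = Rational(-8, 3))
Mul(Add(15868, Function('b')(190, 142)), Pow(Add(24272, -34193), -1)) = Mul(Add(15868, Rational(-8, 3)), Pow(Add(24272, -34193), -1)) = Mul(Rational(47596, 3), Pow(-9921, -1)) = Mul(Rational(47596, 3), Rational(-1, 9921)) = Rational(-47596, 29763)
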